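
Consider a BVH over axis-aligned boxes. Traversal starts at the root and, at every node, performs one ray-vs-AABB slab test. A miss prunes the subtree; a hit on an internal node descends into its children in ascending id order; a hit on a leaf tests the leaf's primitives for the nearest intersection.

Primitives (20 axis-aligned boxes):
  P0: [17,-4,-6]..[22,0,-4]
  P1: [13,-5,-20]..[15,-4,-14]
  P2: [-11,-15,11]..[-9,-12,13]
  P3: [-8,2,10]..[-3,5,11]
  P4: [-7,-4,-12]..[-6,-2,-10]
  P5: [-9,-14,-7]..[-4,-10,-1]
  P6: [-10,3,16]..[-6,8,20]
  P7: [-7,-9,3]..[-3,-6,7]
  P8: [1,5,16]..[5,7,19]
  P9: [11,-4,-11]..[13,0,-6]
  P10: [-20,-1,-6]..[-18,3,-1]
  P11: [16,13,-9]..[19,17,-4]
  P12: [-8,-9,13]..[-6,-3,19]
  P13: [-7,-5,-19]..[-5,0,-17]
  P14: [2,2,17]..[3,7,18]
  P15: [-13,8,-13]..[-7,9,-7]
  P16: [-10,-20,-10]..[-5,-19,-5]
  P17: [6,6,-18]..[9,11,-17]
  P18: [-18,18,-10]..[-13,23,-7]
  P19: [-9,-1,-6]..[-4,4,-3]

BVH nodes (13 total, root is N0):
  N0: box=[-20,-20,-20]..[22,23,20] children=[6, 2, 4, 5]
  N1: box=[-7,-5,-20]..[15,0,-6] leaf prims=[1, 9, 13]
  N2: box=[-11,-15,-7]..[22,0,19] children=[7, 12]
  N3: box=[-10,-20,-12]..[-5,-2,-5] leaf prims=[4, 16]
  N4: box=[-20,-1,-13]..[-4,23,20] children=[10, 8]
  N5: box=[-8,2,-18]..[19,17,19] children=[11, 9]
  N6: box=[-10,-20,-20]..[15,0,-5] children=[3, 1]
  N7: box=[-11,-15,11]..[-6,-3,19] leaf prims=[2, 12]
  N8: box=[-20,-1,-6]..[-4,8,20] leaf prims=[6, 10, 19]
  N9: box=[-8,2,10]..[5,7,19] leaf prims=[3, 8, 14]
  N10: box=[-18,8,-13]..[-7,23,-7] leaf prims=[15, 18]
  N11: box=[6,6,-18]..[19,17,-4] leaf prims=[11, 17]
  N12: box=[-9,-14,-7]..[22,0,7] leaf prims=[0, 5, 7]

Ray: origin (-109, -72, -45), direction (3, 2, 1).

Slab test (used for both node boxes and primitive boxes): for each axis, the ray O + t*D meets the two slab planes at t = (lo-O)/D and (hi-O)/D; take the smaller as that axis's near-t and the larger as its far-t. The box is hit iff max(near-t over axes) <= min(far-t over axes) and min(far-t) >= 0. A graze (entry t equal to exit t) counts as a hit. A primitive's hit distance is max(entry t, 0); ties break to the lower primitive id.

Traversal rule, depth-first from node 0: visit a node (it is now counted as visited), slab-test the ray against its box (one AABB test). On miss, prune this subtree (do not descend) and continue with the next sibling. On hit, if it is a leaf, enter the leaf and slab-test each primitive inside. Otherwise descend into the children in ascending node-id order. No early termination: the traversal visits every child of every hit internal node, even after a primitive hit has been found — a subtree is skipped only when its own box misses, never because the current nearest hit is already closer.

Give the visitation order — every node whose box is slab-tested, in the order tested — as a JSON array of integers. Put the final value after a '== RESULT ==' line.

Traverse from the root:
N0 x:[89/3,131/3] y:[26,95/2] z:[25,65] -> hit [89/3,131/3], descend [2, 4, 5, 6]
  N2 x:[98/3,131/3] y:[57/2,36] z:[38,64] -> miss, prune
  N4 x:[89/3,35] y:[71/2,95/2] z:[32,65] -> miss, prune
  N5 x:[101/3,128/3] y:[37,89/2] z:[27,64] -> hit [37,128/3], descend [9, 11]
    N9 x:[101/3,38] y:[37,79/2] z:[55,64] -> miss, prune
    N11 x:[115/3,128/3] y:[39,89/2] z:[27,41] -> hit [39,41] leaf, test {P11(miss), P17(miss)}
  N6 x:[33,124/3] y:[26,36] z:[25,40] -> hit [33,36], descend [1, 3]
    N1 x:[34,124/3] y:[67/2,36] z:[25,39] -> hit [34,36] leaf, test {P1(miss), P9(miss), P13(miss)}
    N3 x:[33,104/3] y:[26,35] z:[33,40] -> hit [33,104/3] leaf, test {P4@t=34, P16(miss)}

9 AABB tests over nodes [0, 2, 4, 5, 9, 11, 6, 1, 3]; 3 leaves entered; closest P4.

== RESULT ==
[0, 2, 4, 5, 9, 11, 6, 1, 3]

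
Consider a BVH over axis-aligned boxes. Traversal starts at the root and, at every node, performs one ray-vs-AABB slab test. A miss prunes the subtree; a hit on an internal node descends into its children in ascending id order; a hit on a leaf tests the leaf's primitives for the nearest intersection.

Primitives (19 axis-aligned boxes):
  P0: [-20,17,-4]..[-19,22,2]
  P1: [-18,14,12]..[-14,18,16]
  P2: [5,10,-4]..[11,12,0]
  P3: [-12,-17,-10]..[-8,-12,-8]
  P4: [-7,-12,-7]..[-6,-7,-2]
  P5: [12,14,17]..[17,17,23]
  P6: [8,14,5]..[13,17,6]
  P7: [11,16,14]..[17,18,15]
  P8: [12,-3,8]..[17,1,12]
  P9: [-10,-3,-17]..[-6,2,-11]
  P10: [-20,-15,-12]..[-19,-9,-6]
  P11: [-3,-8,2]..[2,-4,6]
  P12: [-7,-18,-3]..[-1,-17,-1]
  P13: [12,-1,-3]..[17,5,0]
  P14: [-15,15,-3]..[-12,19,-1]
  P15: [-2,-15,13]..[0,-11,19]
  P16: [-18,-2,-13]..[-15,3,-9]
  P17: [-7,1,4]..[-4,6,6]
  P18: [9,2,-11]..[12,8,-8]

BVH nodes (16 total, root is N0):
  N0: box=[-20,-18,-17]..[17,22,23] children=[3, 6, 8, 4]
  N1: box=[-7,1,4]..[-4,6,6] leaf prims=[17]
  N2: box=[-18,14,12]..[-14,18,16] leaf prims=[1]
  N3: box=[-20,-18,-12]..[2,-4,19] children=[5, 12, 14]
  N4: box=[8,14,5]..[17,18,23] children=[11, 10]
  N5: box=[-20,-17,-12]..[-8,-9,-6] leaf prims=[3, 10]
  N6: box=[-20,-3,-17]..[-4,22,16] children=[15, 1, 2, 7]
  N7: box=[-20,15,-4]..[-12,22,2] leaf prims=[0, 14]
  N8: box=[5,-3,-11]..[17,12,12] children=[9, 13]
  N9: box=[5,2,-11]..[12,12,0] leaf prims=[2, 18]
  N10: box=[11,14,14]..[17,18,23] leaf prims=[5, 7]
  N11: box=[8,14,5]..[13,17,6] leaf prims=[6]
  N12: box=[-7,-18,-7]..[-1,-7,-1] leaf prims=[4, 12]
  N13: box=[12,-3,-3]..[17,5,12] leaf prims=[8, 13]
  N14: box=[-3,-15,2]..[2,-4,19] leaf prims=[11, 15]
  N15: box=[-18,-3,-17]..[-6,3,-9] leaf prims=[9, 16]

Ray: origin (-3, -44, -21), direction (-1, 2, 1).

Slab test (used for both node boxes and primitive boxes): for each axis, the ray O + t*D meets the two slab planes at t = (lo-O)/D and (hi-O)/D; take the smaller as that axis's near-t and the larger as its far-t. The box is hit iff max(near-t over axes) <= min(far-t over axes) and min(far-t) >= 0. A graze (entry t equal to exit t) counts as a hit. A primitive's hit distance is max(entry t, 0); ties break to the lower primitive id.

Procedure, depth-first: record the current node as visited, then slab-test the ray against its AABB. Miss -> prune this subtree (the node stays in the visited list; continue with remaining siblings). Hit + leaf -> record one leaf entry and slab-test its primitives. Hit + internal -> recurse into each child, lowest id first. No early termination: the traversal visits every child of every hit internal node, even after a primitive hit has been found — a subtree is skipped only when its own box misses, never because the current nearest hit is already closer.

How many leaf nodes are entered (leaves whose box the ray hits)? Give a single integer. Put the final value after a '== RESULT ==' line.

Walk:
N0 x:[-20,17] y:[13,33] z:[4,44] -> hit [13,17], descend [3, 4, 6, 8]
  N3 x:[-5,17] y:[13,20] z:[9,40] -> hit [13,17], descend [5, 12, 14]
    N5 x:[5,17] y:[27/2,35/2] z:[9,15] -> hit [27/2,15] leaf, test {P3(miss), P10(miss)}
    N12 x:[-2,4] y:[13,37/2] z:[14,20] -> miss, prune
    N14 x:[-5,0] y:[29/2,20] z:[23,40] -> miss, prune
  N4 x:[-20,-11] y:[29,31] z:[26,44] -> miss, prune
  N6 x:[1,17] y:[41/2,33] z:[4,37] -> miss, prune
  N8 x:[-20,-8] y:[41/2,28] z:[10,33] -> miss, prune

order=[0, 3, 5, 12, 14, 4, 6, 8]  |boxes|=8  |leaves|=1  hit=miss

== RESULT ==
1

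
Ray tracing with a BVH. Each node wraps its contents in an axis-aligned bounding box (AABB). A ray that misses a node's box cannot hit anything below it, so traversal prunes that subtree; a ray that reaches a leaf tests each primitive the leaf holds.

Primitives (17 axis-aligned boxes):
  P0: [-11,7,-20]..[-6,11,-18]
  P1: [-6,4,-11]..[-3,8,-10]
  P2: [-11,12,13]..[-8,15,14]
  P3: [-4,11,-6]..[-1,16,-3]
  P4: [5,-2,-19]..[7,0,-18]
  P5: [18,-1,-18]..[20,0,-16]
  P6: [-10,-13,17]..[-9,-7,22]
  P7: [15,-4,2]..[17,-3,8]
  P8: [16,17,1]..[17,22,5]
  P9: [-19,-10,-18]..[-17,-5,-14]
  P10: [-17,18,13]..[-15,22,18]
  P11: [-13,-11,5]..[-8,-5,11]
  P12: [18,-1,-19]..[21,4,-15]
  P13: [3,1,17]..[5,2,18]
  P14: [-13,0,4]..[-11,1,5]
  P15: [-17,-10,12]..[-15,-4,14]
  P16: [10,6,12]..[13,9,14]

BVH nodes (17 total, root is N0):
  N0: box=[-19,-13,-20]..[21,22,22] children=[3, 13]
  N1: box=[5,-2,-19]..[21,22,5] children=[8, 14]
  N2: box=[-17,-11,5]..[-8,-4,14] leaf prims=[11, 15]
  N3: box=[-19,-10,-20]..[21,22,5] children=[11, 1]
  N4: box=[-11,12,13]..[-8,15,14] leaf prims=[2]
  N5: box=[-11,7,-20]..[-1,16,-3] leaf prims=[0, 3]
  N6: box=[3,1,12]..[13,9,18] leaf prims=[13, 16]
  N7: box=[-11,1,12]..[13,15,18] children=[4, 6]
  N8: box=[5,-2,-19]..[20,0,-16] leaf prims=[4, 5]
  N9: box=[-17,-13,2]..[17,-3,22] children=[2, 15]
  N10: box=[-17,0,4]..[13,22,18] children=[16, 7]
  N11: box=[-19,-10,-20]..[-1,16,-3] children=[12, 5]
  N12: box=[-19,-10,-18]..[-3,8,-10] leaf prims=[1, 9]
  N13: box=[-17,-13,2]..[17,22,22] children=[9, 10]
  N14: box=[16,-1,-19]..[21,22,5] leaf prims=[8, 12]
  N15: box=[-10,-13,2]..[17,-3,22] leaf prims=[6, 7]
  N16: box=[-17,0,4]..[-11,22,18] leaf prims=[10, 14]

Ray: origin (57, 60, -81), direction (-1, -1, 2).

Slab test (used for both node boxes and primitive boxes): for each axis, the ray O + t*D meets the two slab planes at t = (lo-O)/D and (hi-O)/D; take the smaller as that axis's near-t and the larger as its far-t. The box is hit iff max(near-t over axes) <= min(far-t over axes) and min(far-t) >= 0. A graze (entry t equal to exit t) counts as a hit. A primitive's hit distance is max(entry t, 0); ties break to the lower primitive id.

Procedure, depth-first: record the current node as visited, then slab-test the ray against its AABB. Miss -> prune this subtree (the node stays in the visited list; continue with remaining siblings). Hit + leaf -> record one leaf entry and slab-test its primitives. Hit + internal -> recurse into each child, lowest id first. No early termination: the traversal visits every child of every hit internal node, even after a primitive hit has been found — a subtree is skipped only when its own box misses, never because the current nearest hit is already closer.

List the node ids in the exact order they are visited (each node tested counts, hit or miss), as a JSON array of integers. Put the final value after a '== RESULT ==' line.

Walk:
N0 x:[36,76] y:[38,73] z:[61/2,103/2] -> hit [38,103/2], descend [3, 13]
  N3 x:[36,76] y:[38,70] z:[61/2,43] -> hit [38,43], descend [1, 11]
    N1 x:[36,52] y:[38,62] z:[31,43] -> hit [38,43], descend [8, 14]
      N8 x:[37,52] y:[60,62] z:[31,65/2] -> miss, prune
      N14 x:[36,41] y:[38,61] z:[31,43] -> hit [38,41] leaf, test {P8@t=41, P12(miss)}
    N11 x:[58,76] y:[44,70] z:[61/2,39] -> miss, prune
  N13 x:[40,74] y:[38,73] z:[83/2,103/2] -> hit [83/2,103/2], descend [9, 10]
    N9 x:[40,74] y:[63,73] z:[83/2,103/2] -> miss, prune
    N10 x:[44,74] y:[38,60] z:[85/2,99/2] -> hit [44,99/2], descend [7, 16]
      N7 x:[44,68] y:[45,59] z:[93/2,99/2] -> hit [93/2,99/2], descend [4, 6]
        N4 x:[65,68] y:[45,48] z:[47,95/2] -> miss, prune
        N6 x:[44,54] y:[51,59] z:[93/2,99/2] -> miss, prune
      N16 x:[68,74] y:[38,60] z:[85/2,99/2] -> miss, prune

Summary -> nodes [0, 3, 1, 8, 14, 11, 13, 9, 10, 7, 4, 6, 16]; box-tests=13; leaf-entries=1; first=P8

== RESULT ==
[0, 3, 1, 8, 14, 11, 13, 9, 10, 7, 4, 6, 16]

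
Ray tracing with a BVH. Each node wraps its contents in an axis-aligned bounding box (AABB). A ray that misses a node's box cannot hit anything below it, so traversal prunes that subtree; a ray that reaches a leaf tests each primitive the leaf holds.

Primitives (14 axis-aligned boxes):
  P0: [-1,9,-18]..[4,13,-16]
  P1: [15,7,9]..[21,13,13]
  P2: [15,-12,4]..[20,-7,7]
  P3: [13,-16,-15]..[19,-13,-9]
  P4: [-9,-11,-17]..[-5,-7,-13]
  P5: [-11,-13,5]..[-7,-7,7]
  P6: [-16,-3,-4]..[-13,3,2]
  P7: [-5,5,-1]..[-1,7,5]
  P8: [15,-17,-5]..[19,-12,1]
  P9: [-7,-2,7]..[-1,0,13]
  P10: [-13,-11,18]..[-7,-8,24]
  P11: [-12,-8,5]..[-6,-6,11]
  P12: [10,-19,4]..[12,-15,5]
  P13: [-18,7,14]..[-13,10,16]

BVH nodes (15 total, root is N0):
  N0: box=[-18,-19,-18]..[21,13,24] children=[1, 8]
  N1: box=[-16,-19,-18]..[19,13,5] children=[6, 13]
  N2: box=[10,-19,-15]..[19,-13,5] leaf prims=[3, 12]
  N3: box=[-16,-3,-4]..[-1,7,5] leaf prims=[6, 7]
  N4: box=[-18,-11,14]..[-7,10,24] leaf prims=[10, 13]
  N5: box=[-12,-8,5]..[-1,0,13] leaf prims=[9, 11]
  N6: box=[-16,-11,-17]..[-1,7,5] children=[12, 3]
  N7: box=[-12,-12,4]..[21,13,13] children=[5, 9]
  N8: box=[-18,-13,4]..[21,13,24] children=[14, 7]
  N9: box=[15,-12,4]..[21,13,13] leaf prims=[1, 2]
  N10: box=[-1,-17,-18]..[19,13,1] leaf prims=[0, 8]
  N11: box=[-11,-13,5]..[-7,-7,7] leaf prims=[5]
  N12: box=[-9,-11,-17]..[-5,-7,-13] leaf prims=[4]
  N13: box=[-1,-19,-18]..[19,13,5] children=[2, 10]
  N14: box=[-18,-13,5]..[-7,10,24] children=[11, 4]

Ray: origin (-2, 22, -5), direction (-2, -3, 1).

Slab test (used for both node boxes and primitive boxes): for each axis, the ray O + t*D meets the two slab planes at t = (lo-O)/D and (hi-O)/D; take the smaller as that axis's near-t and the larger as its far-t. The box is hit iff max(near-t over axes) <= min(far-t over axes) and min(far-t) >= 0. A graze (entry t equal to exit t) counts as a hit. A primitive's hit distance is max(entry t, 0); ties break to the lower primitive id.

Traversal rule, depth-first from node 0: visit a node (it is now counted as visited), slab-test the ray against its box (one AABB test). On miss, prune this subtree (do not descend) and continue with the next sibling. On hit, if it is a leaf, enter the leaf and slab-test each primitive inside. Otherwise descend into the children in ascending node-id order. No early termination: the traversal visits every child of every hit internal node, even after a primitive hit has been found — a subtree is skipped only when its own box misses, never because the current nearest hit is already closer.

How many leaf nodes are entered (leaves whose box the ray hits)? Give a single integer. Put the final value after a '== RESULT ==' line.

Walk:
N0 x:[-23/2,8] y:[3,41/3] z:[-13,29] -> hit [3,8], descend [1, 8]
  N1 x:[-21/2,7] y:[3,41/3] z:[-13,10] -> hit [3,7], descend [6, 13]
    N6 x:[-1/2,7] y:[5,11] z:[-12,10] -> hit [5,7], descend [3, 12]
      N3 x:[-1/2,7] y:[5,25/3] z:[1,10] -> hit [5,7] leaf, test {P6@t=19/3, P7(miss)}
      N12 x:[3/2,7/2] y:[29/3,11] z:[-12,-8] -> miss, prune
    N13 x:[-21/2,-1/2] y:[3,41/3] z:[-13,10] -> miss, prune
  N8 x:[-23/2,8] y:[3,35/3] z:[9,29] -> miss, prune

7 AABB tests over nodes [0, 1, 6, 3, 12, 13, 8]; 1 leaf entered; closest P6.

== RESULT ==
1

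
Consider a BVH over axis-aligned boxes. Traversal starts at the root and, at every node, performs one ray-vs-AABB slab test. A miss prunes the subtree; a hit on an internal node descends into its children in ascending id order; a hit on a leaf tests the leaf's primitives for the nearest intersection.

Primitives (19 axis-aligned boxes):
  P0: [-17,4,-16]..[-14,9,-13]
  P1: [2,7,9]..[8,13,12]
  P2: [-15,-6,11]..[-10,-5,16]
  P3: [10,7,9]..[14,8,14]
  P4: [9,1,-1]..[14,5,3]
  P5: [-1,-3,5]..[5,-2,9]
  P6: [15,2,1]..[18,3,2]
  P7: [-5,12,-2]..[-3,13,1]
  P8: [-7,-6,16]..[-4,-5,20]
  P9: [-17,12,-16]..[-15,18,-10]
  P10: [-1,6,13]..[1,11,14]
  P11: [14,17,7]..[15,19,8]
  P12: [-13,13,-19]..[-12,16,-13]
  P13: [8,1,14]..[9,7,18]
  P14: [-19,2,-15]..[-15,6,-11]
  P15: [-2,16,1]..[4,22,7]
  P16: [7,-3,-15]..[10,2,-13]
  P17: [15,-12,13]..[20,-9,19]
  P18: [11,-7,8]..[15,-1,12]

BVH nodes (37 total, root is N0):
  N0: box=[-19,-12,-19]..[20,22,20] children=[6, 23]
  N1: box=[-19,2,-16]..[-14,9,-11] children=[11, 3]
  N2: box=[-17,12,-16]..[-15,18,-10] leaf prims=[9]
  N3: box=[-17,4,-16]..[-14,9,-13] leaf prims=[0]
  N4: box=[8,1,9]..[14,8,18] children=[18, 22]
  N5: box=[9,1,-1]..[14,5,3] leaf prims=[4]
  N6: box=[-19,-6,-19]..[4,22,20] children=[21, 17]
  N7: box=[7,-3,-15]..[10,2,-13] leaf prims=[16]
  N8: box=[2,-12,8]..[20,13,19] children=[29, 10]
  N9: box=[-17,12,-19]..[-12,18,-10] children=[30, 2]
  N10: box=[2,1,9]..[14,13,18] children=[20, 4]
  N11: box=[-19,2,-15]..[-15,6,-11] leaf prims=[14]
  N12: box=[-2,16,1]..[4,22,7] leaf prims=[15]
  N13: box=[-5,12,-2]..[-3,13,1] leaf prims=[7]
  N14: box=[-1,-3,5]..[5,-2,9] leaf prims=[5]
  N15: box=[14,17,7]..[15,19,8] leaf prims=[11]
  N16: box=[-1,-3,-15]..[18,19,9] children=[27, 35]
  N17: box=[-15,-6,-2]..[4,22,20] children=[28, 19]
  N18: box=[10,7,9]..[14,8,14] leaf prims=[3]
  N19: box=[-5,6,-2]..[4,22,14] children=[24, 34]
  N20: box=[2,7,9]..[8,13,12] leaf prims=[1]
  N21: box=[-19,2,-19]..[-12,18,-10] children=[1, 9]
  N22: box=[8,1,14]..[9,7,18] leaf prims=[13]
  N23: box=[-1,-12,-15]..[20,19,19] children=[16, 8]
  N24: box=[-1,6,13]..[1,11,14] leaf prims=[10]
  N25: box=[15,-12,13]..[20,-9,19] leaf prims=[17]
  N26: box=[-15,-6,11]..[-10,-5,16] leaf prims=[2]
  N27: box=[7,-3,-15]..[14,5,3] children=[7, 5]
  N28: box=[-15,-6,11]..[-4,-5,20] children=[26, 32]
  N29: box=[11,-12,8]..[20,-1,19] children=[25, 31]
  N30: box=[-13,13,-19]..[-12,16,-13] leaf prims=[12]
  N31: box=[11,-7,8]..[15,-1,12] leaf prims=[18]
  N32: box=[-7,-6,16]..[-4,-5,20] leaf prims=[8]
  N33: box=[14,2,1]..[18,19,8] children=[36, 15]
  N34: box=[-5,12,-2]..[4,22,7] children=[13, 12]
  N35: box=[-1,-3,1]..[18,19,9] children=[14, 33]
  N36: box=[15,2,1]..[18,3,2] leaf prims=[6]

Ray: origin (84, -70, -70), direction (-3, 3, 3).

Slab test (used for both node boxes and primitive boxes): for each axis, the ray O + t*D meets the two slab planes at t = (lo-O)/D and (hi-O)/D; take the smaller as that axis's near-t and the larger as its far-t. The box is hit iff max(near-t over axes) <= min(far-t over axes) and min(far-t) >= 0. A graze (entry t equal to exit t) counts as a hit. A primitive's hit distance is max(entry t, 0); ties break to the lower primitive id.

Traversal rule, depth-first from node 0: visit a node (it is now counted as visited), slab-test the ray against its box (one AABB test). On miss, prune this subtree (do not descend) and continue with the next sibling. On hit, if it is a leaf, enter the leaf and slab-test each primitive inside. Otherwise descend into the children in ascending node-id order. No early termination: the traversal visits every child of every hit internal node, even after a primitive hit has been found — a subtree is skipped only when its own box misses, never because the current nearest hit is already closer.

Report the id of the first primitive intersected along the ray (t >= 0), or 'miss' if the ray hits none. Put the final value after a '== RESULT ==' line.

Trace the traversal:
N0 x:[64/3,103/3] y:[58/3,92/3] z:[17,30] -> hit [64/3,30], descend [6, 23]
  N6 x:[80/3,103/3] y:[64/3,92/3] z:[17,30] -> hit [80/3,30], descend [17, 21]
    N17 x:[80/3,33] y:[64/3,92/3] z:[68/3,30] -> hit [80/3,30], descend [19, 28]
      N19 x:[80/3,89/3] y:[76/3,92/3] z:[68/3,28] -> hit [80/3,28], descend [24, 34]
        N24 x:[83/3,85/3] y:[76/3,27] z:[83/3,28] -> miss, prune
        N34 x:[80/3,89/3] y:[82/3,92/3] z:[68/3,77/3] -> miss, prune
      N28 x:[88/3,33] y:[64/3,65/3] z:[27,30] -> miss, prune
    N21 x:[32,103/3] y:[24,88/3] z:[17,20] -> miss, prune
  N23 x:[64/3,85/3] y:[58/3,89/3] z:[55/3,89/3] -> hit [64/3,85/3], descend [8, 16]
    N8 x:[64/3,82/3] y:[58/3,83/3] z:[26,89/3] -> hit [26,82/3], descend [10, 29]
      N10 x:[70/3,82/3] y:[71/3,83/3] z:[79/3,88/3] -> hit [79/3,82/3], descend [4, 20]
        N4 x:[70/3,76/3] y:[71/3,26] z:[79/3,88/3] -> miss, prune
        N20 x:[76/3,82/3] y:[77/3,83/3] z:[79/3,82/3] -> hit [79/3,82/3] leaf, test {P1@t=79/3}
      N29 x:[64/3,73/3] y:[58/3,23] z:[26,89/3] -> miss, prune
    N16 x:[22,85/3] y:[67/3,89/3] z:[55/3,79/3] -> hit [67/3,79/3], descend [27, 35]
      N27 x:[70/3,77/3] y:[67/3,25] z:[55/3,73/3] -> hit [70/3,73/3], descend [5, 7]
        N5 x:[70/3,25] y:[71/3,25] z:[23,73/3] -> hit [71/3,73/3] leaf, test {P4@t=71/3}
        N7 x:[74/3,77/3] y:[67/3,24] z:[55/3,19] -> miss, prune
      N35 x:[22,85/3] y:[67/3,89/3] z:[71/3,79/3] -> hit [71/3,79/3], descend [14, 33]
        N14 x:[79/3,85/3] y:[67/3,68/3] z:[25,79/3] -> miss, prune
        N33 x:[22,70/3] y:[24,89/3] z:[71/3,26] -> miss, prune

order=[0, 6, 17, 19, 24, 34, 28, 21, 23, 8, 10, 4, 20, 29, 16, 27, 5, 7, 35, 14, 33]  |boxes|=21  |leaves|=2  hit=P4

== RESULT ==
4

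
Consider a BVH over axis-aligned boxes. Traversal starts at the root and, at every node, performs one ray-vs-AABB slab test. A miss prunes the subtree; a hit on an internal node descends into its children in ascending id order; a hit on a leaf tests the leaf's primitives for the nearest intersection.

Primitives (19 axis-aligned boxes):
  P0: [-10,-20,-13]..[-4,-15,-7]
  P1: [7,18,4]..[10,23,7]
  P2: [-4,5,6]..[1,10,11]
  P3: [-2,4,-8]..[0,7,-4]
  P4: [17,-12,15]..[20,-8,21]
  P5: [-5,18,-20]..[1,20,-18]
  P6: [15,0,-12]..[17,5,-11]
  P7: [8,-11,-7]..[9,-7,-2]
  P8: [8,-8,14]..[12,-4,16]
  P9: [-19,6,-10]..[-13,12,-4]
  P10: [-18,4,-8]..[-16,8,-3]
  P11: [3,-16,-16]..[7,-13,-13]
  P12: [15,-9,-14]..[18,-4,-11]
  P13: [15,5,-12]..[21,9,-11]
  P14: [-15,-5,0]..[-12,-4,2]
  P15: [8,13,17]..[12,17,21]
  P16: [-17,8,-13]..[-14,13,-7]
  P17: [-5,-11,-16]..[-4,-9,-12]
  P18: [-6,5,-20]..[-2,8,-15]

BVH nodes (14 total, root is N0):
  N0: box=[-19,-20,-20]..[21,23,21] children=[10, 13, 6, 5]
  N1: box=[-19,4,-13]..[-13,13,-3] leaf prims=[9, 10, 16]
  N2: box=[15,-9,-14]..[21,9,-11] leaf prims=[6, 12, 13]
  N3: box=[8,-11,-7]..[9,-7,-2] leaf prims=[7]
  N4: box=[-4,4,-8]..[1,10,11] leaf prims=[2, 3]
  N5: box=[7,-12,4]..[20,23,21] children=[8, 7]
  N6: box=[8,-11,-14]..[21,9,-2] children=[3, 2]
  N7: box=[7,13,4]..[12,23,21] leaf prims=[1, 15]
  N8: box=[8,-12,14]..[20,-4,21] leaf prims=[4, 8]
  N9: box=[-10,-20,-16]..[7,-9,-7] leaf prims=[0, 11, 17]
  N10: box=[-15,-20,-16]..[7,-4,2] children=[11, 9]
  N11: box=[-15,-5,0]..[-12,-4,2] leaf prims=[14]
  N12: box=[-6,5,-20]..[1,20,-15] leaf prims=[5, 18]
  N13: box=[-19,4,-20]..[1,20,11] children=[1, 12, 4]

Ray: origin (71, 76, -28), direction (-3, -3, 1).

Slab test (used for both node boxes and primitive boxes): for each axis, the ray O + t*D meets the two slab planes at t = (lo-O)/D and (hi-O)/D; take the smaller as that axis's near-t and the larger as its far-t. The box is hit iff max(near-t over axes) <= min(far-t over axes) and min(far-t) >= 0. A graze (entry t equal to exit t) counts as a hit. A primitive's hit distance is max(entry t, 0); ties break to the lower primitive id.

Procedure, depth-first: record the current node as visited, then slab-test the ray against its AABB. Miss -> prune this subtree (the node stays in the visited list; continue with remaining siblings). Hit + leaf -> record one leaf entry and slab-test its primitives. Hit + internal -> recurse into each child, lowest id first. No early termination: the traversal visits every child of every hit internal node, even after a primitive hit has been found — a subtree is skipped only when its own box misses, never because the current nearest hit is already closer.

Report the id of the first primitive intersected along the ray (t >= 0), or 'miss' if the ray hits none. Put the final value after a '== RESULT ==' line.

Trace the traversal:
N0 x:[50/3,30] y:[53/3,32] z:[8,49] -> hit [53/3,30], descend [5, 6, 10, 13]
  N5 x:[17,64/3] y:[53/3,88/3] z:[32,49] -> miss, prune
  N6 x:[50/3,21] y:[67/3,29] z:[14,26] -> miss, prune
  N10 x:[64/3,86/3] y:[80/3,32] z:[12,30] -> hit [80/3,86/3], descend [9, 11]
    N9 x:[64/3,27] y:[85/3,32] z:[12,21] -> miss, prune
    N11 x:[83/3,86/3] y:[80/3,27] z:[28,30] -> miss, prune
  N13 x:[70/3,30] y:[56/3,24] z:[8,39] -> hit [70/3,24], descend [1, 4, 12]
    N1 x:[28,30] y:[21,24] z:[15,25] -> miss, prune
    N4 x:[70/3,25] y:[22,24] z:[20,39] -> hit [70/3,24] leaf, test {P2(miss), P3@t=71/3}
    N12 x:[70/3,77/3] y:[56/3,71/3] z:[8,13] -> miss, prune

order=[0, 5, 6, 10, 9, 11, 13, 1, 4, 12]  |boxes|=10  |leaves|=1  hit=P3

== RESULT ==
3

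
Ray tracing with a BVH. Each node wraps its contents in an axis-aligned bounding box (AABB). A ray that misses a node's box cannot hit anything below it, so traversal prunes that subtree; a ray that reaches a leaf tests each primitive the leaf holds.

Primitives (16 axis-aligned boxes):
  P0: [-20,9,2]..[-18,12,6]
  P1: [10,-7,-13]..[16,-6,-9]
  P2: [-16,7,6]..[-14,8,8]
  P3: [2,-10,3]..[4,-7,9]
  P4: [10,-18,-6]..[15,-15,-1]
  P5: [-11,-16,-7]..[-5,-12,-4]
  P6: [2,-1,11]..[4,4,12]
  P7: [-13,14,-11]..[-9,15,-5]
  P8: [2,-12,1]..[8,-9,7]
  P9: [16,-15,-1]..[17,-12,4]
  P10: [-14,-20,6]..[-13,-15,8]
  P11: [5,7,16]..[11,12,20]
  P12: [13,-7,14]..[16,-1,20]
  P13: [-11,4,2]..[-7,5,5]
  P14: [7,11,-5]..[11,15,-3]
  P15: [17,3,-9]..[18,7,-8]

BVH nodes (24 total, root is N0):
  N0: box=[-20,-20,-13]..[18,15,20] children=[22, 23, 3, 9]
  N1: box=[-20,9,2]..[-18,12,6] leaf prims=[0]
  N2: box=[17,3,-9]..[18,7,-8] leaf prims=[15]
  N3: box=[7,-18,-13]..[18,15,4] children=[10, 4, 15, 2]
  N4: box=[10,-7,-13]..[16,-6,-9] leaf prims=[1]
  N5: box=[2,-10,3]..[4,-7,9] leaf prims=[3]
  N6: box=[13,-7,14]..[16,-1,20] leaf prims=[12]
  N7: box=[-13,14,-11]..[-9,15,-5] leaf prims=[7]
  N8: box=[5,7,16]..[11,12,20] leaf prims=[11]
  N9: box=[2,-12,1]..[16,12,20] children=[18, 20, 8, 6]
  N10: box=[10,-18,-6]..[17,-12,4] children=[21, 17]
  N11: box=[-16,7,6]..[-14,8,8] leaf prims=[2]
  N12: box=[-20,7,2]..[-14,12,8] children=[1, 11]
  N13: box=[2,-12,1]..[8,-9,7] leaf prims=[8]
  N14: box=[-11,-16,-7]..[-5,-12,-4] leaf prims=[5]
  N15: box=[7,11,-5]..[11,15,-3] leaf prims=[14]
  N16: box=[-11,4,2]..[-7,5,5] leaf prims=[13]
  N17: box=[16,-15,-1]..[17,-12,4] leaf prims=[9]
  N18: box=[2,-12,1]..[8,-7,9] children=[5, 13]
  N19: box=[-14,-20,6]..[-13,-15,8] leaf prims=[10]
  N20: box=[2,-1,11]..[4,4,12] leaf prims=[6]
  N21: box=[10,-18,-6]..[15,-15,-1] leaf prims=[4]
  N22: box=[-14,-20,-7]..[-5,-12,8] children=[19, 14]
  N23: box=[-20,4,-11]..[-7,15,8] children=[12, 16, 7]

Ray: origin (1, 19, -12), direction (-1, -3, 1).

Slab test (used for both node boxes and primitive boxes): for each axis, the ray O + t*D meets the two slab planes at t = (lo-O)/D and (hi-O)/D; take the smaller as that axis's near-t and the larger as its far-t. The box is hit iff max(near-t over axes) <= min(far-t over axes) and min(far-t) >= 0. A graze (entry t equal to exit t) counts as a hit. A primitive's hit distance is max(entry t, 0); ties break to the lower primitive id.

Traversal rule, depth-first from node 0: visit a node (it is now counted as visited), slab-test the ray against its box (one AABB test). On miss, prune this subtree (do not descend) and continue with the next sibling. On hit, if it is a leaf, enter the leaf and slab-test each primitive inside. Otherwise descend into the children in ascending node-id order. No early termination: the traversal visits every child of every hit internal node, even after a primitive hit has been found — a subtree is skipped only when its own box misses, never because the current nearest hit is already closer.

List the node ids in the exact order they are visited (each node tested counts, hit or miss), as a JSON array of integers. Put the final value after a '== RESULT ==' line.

Traverse from the root:
N0 x:[-17,21] y:[4/3,13] z:[-1,32] -> hit [4/3,13], descend [3, 9, 22, 23]
  N3 x:[-17,-6] y:[4/3,37/3] z:[-1,16] -> miss, prune
  N9 x:[-15,-1] y:[7/3,31/3] z:[13,32] -> miss, prune
  N22 x:[6,15] y:[31/3,13] z:[5,20] -> hit [31/3,13], descend [14, 19]
    N14 x:[6,12] y:[31/3,35/3] z:[5,8] -> miss, prune
    N19 x:[14,15] y:[34/3,13] z:[18,20] -> miss, prune
  N23 x:[8,21] y:[4/3,5] z:[1,20] -> miss, prune

Visited [0, 3, 9, 22, 14, 19, 23]. Tests: 7 box, 0 leaf. Nearest: miss.

== RESULT ==
[0, 3, 9, 22, 14, 19, 23]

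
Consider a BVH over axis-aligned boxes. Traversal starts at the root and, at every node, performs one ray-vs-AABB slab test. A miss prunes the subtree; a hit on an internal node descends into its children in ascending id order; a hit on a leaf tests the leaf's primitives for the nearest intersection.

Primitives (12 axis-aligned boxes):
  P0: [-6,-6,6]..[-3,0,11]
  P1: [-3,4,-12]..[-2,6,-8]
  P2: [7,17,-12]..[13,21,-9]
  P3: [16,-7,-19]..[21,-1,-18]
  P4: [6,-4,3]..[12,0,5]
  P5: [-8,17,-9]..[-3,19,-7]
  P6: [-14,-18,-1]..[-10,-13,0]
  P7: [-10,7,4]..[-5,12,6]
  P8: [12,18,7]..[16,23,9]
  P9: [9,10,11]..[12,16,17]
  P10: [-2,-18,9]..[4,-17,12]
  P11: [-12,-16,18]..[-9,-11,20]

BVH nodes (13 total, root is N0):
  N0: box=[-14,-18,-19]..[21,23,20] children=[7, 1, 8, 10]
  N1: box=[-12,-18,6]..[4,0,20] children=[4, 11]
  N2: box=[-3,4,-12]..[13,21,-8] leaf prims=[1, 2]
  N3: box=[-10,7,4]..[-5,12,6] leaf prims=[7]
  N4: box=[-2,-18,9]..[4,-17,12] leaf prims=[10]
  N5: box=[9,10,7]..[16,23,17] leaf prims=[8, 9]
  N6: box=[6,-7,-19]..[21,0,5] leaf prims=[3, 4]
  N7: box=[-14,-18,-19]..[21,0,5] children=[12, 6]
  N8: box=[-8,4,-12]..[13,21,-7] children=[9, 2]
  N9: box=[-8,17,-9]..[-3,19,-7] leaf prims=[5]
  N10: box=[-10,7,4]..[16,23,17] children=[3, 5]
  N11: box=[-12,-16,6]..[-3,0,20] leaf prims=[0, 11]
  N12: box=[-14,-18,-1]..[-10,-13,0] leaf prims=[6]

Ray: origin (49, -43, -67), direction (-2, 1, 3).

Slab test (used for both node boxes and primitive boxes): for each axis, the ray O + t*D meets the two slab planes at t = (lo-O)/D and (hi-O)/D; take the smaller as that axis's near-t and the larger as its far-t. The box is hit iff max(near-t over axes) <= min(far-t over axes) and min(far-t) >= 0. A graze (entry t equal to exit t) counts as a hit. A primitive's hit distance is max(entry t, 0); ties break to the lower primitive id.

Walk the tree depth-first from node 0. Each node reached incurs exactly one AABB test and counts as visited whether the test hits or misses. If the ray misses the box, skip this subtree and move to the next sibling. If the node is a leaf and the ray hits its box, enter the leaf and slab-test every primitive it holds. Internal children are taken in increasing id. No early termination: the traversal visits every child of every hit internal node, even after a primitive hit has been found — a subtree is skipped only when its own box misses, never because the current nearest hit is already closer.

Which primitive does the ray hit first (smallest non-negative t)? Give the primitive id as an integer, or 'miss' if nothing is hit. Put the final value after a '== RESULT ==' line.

Walk:
N0 x:[14,63/2] y:[25,66] z:[16,29] -> hit [25,29], descend [1, 7, 8, 10]
  N1 x:[45/2,61/2] y:[25,43] z:[73/3,29] -> hit [25,29], descend [4, 11]
    N4 x:[45/2,51/2] y:[25,26] z:[76/3,79/3] -> hit [76/3,51/2] leaf, test {P10@t=76/3}
    N11 x:[26,61/2] y:[27,43] z:[73/3,29] -> hit [27,29] leaf, test {P0(miss), P11@t=29}
  N7 x:[14,63/2] y:[25,43] z:[16,24] -> miss, prune
  N8 x:[18,57/2] y:[47,64] z:[55/3,20] -> miss, prune
  N10 x:[33/2,59/2] y:[50,66] z:[71/3,28] -> miss, prune

7 AABB tests over nodes [0, 1, 4, 11, 7, 8, 10]; 2 leaves entered; closest P10.

== RESULT ==
10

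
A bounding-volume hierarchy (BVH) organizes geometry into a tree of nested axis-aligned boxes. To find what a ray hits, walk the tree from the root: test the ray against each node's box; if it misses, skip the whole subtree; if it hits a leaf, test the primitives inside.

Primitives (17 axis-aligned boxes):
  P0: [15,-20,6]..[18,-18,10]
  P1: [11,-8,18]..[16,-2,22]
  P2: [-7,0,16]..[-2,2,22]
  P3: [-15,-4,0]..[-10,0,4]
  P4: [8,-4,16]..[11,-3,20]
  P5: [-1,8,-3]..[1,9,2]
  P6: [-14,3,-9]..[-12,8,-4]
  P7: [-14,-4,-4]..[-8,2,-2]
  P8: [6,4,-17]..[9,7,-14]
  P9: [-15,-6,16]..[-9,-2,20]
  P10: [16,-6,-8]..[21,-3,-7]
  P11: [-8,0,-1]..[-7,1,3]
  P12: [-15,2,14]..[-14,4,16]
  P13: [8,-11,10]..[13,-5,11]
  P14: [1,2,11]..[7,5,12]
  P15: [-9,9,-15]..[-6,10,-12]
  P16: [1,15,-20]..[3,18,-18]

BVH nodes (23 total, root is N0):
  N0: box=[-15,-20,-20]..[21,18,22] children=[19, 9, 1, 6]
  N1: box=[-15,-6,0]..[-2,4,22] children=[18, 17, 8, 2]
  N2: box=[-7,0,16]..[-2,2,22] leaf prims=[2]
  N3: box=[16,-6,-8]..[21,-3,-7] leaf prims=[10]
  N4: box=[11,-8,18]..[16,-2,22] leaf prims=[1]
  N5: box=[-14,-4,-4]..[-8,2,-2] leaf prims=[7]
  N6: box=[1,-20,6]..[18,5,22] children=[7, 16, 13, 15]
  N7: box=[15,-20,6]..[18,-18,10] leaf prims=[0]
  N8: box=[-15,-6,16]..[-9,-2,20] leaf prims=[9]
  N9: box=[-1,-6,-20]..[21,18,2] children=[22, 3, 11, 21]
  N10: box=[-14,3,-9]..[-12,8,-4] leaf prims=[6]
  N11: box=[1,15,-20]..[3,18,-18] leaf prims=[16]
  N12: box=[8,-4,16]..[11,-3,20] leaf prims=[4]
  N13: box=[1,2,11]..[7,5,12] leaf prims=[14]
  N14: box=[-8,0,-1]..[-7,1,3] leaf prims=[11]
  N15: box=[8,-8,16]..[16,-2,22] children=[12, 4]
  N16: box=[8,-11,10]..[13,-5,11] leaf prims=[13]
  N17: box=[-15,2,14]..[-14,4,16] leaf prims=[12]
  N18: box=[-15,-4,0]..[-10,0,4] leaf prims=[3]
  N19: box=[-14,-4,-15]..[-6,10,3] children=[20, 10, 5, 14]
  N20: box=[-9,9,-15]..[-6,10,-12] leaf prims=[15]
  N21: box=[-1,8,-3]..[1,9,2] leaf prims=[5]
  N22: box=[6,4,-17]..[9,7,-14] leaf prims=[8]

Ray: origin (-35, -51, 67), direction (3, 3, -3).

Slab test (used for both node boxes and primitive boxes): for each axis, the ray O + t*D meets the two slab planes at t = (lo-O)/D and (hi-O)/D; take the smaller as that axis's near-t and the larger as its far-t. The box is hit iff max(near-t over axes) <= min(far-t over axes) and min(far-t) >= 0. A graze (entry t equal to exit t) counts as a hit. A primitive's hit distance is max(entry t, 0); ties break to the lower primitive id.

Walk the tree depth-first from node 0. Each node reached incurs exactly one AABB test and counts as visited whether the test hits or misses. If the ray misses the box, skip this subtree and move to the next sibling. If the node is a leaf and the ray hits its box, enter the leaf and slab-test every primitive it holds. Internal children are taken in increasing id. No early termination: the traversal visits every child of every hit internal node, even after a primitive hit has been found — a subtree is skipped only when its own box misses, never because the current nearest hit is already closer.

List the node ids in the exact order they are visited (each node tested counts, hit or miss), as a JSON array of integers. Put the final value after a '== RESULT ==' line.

Traverse from the root:
N0 x:[20/3,56/3] y:[31/3,23] z:[15,29] -> hit [15,56/3], descend [1, 6, 9, 19]
  N1 x:[20/3,11] y:[15,55/3] z:[15,67/3] -> miss, prune
  N6 x:[12,53/3] y:[31/3,56/3] z:[15,61/3] -> hit [15,53/3], descend [7, 13, 15, 16]
    N7 x:[50/3,53/3] y:[31/3,11] z:[19,61/3] -> miss, prune
    N13 x:[12,14] y:[53/3,56/3] z:[55/3,56/3] -> miss, prune
    N15 x:[43/3,17] y:[43/3,49/3] z:[15,17] -> hit [15,49/3], descend [4, 12]
      N4 x:[46/3,17] y:[43/3,49/3] z:[15,49/3] -> hit [46/3,49/3] leaf, test {P1@t=46/3}
      N12 x:[43/3,46/3] y:[47/3,16] z:[47/3,17] -> miss, prune
    N16 x:[43/3,16] y:[40/3,46/3] z:[56/3,19] -> miss, prune
  N9 x:[34/3,56/3] y:[15,23] z:[65/3,29] -> miss, prune
  N19 x:[7,29/3] y:[47/3,61/3] z:[64/3,82/3] -> miss, prune

Summary -> nodes [0, 1, 6, 7, 13, 15, 4, 12, 16, 9, 19]; box-tests=11; leaf-entries=1; first=P1

== RESULT ==
[0, 1, 6, 7, 13, 15, 4, 12, 16, 9, 19]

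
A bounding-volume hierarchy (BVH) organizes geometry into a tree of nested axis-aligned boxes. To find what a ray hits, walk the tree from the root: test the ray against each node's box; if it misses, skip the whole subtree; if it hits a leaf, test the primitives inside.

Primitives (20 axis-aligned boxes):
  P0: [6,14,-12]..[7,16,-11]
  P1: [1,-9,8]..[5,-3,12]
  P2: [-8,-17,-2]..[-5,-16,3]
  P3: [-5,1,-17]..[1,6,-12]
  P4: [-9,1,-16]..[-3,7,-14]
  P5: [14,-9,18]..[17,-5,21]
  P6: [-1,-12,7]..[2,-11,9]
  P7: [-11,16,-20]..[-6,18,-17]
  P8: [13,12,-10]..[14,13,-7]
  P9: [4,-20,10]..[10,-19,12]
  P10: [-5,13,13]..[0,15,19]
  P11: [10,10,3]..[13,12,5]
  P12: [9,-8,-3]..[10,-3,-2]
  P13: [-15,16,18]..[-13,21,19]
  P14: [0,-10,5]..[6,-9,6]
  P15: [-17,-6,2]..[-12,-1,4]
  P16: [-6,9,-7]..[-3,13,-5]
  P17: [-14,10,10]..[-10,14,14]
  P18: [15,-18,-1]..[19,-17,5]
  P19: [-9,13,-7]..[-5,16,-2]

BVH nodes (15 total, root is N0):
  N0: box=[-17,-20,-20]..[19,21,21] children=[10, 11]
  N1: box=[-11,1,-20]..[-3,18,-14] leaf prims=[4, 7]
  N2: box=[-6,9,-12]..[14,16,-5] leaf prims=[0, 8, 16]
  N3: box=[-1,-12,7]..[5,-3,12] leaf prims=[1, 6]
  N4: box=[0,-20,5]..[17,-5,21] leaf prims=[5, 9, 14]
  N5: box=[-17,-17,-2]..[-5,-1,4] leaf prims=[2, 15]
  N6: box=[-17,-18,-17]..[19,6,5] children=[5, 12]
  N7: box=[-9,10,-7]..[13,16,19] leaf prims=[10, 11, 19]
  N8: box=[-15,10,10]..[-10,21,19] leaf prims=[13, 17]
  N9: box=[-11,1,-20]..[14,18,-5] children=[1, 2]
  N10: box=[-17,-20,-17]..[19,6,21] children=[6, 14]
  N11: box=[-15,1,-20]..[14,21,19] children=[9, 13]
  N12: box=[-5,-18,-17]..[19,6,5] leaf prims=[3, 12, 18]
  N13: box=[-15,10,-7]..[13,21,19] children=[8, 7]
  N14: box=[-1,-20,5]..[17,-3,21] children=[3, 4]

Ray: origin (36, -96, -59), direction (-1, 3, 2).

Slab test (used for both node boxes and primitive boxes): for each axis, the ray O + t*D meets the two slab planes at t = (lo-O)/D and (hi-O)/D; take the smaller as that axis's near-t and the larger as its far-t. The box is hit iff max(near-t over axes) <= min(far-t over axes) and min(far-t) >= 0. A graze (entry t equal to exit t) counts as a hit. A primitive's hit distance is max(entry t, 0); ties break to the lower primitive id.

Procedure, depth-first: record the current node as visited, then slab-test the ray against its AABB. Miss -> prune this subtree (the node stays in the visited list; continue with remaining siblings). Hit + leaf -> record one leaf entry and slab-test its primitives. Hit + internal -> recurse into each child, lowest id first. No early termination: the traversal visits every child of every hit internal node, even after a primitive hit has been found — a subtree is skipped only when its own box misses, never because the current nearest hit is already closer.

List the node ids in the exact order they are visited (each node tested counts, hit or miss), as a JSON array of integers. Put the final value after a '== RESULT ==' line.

Traverse from the root:
N0 x:[17,53] y:[76/3,39] z:[39/2,40] -> hit [76/3,39], descend [10, 11]
  N10 x:[17,53] y:[76/3,34] z:[21,40] -> hit [76/3,34], descend [6, 14]
    N6 x:[17,53] y:[26,34] z:[21,32] -> hit [26,32], descend [5, 12]
      N5 x:[41,53] y:[79/3,95/3] z:[57/2,63/2] -> miss, prune
      N12 x:[17,41] y:[26,34] z:[21,32] -> hit [26,32] leaf, test {P3(miss), P12(miss), P18(miss)}
    N14 x:[19,37] y:[76/3,31] z:[32,40] -> miss, prune
  N11 x:[22,51] y:[97/3,39] z:[39/2,39] -> hit [97/3,39], descend [9, 13]
    N9 x:[22,47] y:[97/3,38] z:[39/2,27] -> miss, prune
    N13 x:[23,51] y:[106/3,39] z:[26,39] -> hit [106/3,39], descend [7, 8]
      N7 x:[23,45] y:[106/3,112/3] z:[26,39] -> hit [106/3,112/3] leaf, test {P10@t=109/3, P11(miss), P19(miss)}
      N8 x:[46,51] y:[106/3,39] z:[69/2,39] -> miss, prune

Visited [0, 10, 6, 5, 12, 14, 11, 9, 13, 7, 8]. Tests: 11 box, 2 leaf. Nearest: P10.

== RESULT ==
[0, 10, 6, 5, 12, 14, 11, 9, 13, 7, 8]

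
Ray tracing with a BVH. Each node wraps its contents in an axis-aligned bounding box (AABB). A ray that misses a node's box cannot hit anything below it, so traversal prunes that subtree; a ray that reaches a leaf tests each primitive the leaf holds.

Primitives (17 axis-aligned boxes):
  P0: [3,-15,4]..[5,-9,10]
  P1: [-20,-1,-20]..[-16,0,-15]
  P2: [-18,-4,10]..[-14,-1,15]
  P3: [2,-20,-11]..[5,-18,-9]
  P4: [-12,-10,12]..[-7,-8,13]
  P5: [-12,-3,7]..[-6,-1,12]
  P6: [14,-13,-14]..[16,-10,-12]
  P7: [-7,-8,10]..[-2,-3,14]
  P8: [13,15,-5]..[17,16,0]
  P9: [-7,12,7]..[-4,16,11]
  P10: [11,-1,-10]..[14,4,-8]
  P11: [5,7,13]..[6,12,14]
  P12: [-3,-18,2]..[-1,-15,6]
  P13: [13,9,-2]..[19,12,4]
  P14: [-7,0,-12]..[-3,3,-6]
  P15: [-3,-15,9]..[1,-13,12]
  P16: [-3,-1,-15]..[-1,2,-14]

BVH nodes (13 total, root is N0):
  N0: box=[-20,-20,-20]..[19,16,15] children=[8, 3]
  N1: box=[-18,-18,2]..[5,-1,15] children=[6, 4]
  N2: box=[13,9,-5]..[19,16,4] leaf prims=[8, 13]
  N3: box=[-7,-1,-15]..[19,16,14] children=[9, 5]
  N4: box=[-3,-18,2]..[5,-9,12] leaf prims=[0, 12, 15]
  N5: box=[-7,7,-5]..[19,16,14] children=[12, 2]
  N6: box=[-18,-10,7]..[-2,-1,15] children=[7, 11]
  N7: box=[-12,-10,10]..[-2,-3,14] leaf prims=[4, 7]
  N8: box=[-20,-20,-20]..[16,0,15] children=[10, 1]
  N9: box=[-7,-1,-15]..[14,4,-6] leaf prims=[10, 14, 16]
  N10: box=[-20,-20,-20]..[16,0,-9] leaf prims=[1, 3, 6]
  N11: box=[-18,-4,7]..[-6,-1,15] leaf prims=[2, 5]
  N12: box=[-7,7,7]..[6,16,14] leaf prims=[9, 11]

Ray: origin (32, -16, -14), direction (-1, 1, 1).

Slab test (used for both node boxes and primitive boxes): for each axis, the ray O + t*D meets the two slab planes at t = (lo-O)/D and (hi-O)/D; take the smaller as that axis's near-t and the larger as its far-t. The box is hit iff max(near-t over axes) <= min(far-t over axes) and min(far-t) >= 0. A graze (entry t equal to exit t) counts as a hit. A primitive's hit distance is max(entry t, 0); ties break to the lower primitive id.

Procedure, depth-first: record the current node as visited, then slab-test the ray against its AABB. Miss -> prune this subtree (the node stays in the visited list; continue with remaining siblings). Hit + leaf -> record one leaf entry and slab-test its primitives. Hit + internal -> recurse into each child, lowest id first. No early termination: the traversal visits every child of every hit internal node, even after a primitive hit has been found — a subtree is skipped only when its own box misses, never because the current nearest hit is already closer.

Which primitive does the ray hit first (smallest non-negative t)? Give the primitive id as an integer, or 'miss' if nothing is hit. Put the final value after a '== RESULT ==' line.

Trace the traversal:
N0 x:[13,52] y:[-4,32] z:[-6,29] -> hit [13,29], descend [3, 8]
  N3 x:[13,39] y:[15,32] z:[-1,28] -> hit [15,28], descend [5, 9]
    N5 x:[13,39] y:[23,32] z:[9,28] -> hit [23,28], descend [2, 12]
      N2 x:[13,19] y:[25,32] z:[9,18] -> miss, prune
      N12 x:[26,39] y:[23,32] z:[21,28] -> hit [26,28] leaf, test {P9(miss), P11@t=27}
    N9 x:[18,39] y:[15,20] z:[-1,8] -> miss, prune
  N8 x:[16,52] y:[-4,16] z:[-6,29] -> hit [16,16], descend [1, 10]
    N1 x:[27,50] y:[-2,15] z:[16,29] -> miss, prune
    N10 x:[16,52] y:[-4,16] z:[-6,5] -> miss, prune

Summary -> nodes [0, 3, 5, 2, 12, 9, 8, 1, 10]; box-tests=9; leaf-entries=1; first=P11

== RESULT ==
11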